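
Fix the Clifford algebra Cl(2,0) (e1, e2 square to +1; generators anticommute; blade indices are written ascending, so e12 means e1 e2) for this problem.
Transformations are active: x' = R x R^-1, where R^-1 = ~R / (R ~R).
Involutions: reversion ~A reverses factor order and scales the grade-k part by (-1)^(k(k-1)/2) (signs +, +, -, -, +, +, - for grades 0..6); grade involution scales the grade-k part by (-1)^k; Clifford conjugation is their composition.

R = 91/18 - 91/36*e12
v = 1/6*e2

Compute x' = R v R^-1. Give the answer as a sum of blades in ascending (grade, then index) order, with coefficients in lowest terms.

~R = 91/18 + 91/36*e12, and R ~R = 41405/1296, so R^-1 = ~R / (41405/1296).
R v = -91/216*e1 + 91/108*e2
Answer: -2/15*e1 + 1/10*e2


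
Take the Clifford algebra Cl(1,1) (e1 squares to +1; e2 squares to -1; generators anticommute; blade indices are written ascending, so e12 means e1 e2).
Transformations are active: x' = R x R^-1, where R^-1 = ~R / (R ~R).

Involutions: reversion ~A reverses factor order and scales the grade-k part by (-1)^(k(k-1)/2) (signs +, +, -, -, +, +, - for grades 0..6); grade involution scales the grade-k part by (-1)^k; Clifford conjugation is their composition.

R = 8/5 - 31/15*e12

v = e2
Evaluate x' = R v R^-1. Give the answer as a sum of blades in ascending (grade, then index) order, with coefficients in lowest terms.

~R = 8/5 + 31/15*e12, and R ~R = -77/45, so R^-1 = ~R / (-77/45).
R v = 31/15*e1 + 8/5*e2
Answer: -1488/385*e1 - 1537/385*e2


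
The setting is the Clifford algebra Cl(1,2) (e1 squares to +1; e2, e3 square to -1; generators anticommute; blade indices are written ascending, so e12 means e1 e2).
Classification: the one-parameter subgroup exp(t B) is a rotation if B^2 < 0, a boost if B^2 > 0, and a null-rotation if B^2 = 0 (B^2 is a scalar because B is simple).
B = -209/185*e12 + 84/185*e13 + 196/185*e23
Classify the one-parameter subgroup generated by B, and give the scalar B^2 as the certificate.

B^2 term by term: the squares give (-209/185)^2*(e12)^2 + (84/185)^2*(e13)^2 + (196/185)^2*(e23)^2 = 43681/34225*(+1) + 7056/34225*(+1) + 38416/34225*(-1) = 9/25 (each basis 2-blade squares to minus the product of its generators' squares); cross terms between blades sharing an index anticommute and cancel. So B^2 = 9/25.
Answer: boost, certificate B^2 = 9/25. Check the certificate: B^2 = 9/25, and that sign is decisive whatever form B takes.


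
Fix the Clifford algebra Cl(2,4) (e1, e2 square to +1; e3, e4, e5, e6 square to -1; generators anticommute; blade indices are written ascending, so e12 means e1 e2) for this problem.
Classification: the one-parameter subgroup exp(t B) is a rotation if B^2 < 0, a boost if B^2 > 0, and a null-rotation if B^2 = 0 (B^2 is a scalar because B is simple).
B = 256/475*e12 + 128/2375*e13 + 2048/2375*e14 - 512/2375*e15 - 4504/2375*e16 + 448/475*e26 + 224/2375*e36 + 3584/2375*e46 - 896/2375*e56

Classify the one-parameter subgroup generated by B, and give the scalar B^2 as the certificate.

B^2 term by term: the squares give (256/475)^2*(e12)^2 + (128/2375)^2*(e13)^2 + (2048/2375)^2*(e14)^2 + (-512/2375)^2*(e15)^2 + (-4504/2375)^2*(e16)^2 + (448/475)^2*(e26)^2 + (224/2375)^2*(e36)^2 + (3584/2375)^2*(e46)^2 + (-896/2375)^2*(e56)^2 = 65536/225625*(-1) + 16384/5640625*(+1) + 4194304/5640625*(+1) + 262144/5640625*(+1) + 20286016/5640625*(+1) + 200704/225625*(+1) + 50176/5640625*(-1) + 12845056/5640625*(-1) + 802816/5640625*(-1) = 64/25 (each basis 2-blade squares to minus the product of its generators' squares); cross terms between blades sharing an index anticommute and cancel; the commuting (index-disjoint) pairs give grade-4 terms 2*c*c'*(blade product), which cancel blade by blade — e1236: 114688/1128125 - 114688/1128125 = 0; e1246: 1835008/1128125 - 1835008/1128125 = 0; e1256: -458752/1128125 + 458752/1128125 = 0; e1346: 917504/5640625 - 917504/5640625 = 0; e1356: -229376/5640625 + 229376/5640625 = 0; e1456: -3670016/5640625 + 3670016/5640625 = 0 — confirming B is simple. So B^2 = 64/25.
Answer: boost, certificate B^2 = 64/25. The invariant at work: B^2 = 64/25 is unchanged by conjugation, hence its sign classifies the subgroup whatever basis B is written in.


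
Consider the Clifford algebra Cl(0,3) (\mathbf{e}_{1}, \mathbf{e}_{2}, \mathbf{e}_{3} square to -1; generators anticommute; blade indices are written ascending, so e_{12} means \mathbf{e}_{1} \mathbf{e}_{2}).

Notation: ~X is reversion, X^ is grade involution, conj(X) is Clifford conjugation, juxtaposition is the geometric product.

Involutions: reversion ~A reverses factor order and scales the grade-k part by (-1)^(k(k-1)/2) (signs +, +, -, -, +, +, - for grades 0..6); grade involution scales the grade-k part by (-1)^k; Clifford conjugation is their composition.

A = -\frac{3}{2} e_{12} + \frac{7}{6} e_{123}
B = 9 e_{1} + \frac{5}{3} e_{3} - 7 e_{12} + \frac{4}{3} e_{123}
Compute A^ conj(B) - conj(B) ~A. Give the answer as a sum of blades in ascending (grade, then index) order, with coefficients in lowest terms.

first term: \frac{161}{18} + \frac{27}{2} e_{2} + \frac{61}{6} e_{3} - \frac{35}{18} e_{12} - \frac{21}{2} e_{23} + \frac{5}{2} e_{123}
second term: -\frac{217}{18} + \frac{27}{2} e_{2} + \frac{37}{6} e_{3} - \frac{35}{18} e_{12} - \frac{21}{2} e_{23} - \frac{5}{2} e_{123}
Answer: 21 + 4 e_{3} + 5 e_{123}


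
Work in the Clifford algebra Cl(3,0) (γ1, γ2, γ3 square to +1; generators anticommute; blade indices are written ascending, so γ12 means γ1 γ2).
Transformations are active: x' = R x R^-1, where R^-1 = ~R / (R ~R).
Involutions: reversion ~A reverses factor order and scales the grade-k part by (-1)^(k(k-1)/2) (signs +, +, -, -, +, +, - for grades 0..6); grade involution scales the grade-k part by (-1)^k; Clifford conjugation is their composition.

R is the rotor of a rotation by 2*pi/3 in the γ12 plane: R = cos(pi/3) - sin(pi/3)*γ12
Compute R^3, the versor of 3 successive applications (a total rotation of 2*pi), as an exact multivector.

The rotor phase is half the rotation angle and phases add under composition, so 3 steps in the γ12 plane accumulate phase 3*(pi/3) = pi: R^3 = cos(pi) - sin(pi)*γ12.
cos(pi) = -1 and sin(pi) = 0, so R^3 = -1. The total rotation 2*pi is 1 full turn, so every vector returns to itself, yet the rotor is -1, on the OTHER sheet of the double cover (an odd number of 2*pi turns).
Answer: -1


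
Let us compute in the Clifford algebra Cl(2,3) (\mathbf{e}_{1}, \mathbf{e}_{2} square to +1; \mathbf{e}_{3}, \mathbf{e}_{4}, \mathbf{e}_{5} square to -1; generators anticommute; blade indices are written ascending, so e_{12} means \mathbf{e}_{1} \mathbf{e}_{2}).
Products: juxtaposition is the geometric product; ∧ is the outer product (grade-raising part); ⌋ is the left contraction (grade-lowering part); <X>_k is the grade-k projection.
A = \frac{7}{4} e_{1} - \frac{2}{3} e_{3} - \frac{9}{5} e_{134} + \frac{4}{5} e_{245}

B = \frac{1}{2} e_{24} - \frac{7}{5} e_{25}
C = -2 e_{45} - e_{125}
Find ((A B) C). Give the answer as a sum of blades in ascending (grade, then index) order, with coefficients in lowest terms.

step 1: \frac{28}{25} e_{4} + \frac{2}{5} e_{5} + \frac{9}{10} e_{123} + \frac{7}{8} e_{124} - \frac{49}{20} e_{125} + \frac{1}{3} e_{234} - \frac{14}{15} e_{235} + \frac{63}{25} e_{12345}
step 2: \frac{49}{20} - \frac{4}{5} e_{4} + \frac{56}{25} e_{5} + \frac{2}{5} e_{12} + \frac{14}{15} e_{13} - \frac{63}{25} e_{34} + \frac{9}{10} e_{35} + \frac{7}{8} e_{45} + \frac{126}{25} e_{123} + \frac{49}{10} e_{124} + \frac{7}{4} e_{125} + \frac{28}{15} e_{234} + \frac{2}{3} e_{235} - \frac{28}{25} e_{1245} + \frac{1}{3} e_{1345} - \frac{9}{5} e_{12345}
Answer: \frac{49}{20} - \frac{4}{5} e_{4} + \frac{56}{25} e_{5} + \frac{2}{5} e_{12} + \frac{14}{15} e_{13} - \frac{63}{25} e_{34} + \frac{9}{10} e_{35} + \frac{7}{8} e_{45} + \frac{126}{25} e_{123} + \frac{49}{10} e_{124} + \frac{7}{4} e_{125} + \frac{28}{15} e_{234} + \frac{2}{3} e_{235} - \frac{28}{25} e_{1245} + \frac{1}{3} e_{1345} - \frac{9}{5} e_{12345}


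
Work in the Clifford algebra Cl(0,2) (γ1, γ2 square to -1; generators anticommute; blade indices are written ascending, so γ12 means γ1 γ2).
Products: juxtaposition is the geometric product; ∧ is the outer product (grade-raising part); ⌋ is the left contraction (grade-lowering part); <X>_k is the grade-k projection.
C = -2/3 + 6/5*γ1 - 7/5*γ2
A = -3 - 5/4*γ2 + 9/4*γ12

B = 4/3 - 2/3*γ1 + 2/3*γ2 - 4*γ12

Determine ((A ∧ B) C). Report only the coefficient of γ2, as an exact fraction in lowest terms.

step 1: -4 + 2*γ1 - 11/3*γ2 + 85/6*γ12
step 2: -73/15 + 137/10*γ1 + 1127/45*γ2 - 353/45*γ12
Answer: 1127/45


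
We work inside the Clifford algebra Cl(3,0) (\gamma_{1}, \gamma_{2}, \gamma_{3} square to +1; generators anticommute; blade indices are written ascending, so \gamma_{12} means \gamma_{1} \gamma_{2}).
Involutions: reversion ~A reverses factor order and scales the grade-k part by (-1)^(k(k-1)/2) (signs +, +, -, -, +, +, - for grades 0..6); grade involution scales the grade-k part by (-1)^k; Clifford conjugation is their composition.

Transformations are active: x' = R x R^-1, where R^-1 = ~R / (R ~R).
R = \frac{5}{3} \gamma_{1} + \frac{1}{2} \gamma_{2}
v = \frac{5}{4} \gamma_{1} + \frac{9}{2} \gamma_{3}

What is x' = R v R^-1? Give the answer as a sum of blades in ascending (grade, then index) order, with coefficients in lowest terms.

~R = \frac{5}{3} \gamma_{1} + \frac{1}{2} \gamma_{2}, and R ~R = \frac{109}{36}, so R^-1 = ~R / (\frac{109}{36}).
R v = \frac{25}{12} - \frac{5}{8} \gamma_{12} + \frac{15}{2} \gamma_{13} + \frac{9}{4} \gamma_{23}
Answer: \frac{455}{436} \gamma_{1} + \frac{75}{109} \gamma_{2} - \frac{9}{2} \gamma_{3}


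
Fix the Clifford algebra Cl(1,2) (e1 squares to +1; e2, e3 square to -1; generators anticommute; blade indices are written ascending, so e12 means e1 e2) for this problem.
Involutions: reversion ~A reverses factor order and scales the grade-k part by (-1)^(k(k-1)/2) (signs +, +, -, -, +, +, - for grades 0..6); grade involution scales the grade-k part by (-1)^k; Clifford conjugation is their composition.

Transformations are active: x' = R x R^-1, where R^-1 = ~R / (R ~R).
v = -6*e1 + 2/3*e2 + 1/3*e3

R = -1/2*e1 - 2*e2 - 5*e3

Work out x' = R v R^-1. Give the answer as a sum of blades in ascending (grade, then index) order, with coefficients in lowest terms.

~R = -1/2*e1 - 2*e2 - 5*e3, and R ~R = -115/4, so R^-1 = ~R / (-115/4).
R v = 6 - 37/3*e12 - 181/6*e13 + 8/3*e23
Answer: 714/115*e1 + 58/345*e2 + 121/69*e3


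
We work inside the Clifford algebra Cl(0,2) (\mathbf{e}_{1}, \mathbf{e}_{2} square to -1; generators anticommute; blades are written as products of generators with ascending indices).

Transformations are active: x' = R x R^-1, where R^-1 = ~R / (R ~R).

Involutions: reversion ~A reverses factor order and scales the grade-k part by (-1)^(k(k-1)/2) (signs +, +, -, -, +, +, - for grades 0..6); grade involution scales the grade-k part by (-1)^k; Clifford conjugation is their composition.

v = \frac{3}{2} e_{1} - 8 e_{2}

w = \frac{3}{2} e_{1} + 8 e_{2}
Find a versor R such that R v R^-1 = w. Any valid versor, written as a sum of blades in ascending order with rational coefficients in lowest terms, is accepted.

Construction: equal norms (both -\frac{265}{4}) license R = v + w = 3 e_{1} — nothing changes along that direction, while (v - w)/2 changes sign, so v maps onto w.
Answer: 3 e_{1}


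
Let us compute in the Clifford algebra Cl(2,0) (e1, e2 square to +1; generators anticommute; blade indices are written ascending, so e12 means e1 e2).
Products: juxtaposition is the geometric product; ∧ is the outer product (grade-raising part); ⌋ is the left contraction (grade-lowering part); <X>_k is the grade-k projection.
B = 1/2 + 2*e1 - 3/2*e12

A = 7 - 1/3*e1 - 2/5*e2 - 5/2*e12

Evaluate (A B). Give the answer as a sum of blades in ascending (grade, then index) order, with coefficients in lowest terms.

step 1: -11/12 + 397/30*e1 + 53/10*e2 - 219/20*e12
Answer: -11/12 + 397/30*e1 + 53/10*e2 - 219/20*e12


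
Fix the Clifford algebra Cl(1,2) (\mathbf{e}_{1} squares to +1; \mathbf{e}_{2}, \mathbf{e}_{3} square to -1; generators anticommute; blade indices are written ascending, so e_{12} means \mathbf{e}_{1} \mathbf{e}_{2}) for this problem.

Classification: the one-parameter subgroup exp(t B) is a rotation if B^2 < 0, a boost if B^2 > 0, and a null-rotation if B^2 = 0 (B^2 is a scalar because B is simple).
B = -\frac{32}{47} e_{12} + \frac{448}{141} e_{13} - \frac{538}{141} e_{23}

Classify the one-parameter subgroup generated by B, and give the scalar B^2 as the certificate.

B^2 term by term: the squares give (-\frac{32}{47})^2*(e_{12})^2 + (\frac{448}{141})^2*(e_{13})^2 + (-\frac{538}{141})^2*(e_{23})^2 = \frac{1024}{2209}*(+1) + \frac{200704}{19881}*(+1) + \frac{289444}{19881}*(-1) = -4 (each basis 2-blade squares to minus the product of its generators' squares); cross terms between blades sharing an index anticommute and cancel. So B^2 = -4.
Answer: rotation, certificate B^2 = -4. Check the certificate: B^2 = -4, and that sign is decisive whatever form B takes.


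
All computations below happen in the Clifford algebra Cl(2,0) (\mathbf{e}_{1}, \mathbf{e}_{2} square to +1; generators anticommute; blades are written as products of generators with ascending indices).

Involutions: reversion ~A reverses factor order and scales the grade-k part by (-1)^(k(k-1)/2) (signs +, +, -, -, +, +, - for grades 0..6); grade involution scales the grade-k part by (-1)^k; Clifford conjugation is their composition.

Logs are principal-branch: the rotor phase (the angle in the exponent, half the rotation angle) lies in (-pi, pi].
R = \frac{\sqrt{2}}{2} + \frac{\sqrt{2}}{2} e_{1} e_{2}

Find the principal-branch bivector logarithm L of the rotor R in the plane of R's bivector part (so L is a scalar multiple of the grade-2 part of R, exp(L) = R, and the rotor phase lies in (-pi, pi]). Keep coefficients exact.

The scalar part of R is \frac{\sqrt{2}}{2}, which fixes the principal-branch rotor phase; the unit plane is then the bivector part divided by the sine of that phase, and L is that plane scaled by the phase.
Concretely: cos(phase) = \frac{\sqrt{2}}{2} gives phase = ±\frac{\pi}{4}, and since phase/sin(phase) is even the sign is immaterial: L = (phase/sin(phase)) * <R>_2 = (\frac{\sqrt{2} \pi}{4}) * <R>_2.
Answer: \frac{\pi}{4} e_{1} e_{2}


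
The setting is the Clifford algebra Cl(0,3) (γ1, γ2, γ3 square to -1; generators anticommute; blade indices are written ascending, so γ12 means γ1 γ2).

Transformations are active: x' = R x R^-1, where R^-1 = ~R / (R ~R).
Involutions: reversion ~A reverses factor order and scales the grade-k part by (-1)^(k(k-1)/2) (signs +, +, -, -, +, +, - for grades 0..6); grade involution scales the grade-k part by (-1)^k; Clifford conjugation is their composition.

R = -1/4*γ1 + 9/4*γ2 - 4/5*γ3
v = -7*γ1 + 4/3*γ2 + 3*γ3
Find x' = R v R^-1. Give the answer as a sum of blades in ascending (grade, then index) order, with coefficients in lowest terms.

~R = -1/4*γ1 + 9/4*γ2 - 4/5*γ3, and R ~R = -1153/200, so R^-1 = ~R / (-1153/200).
R v = -47/20 + 185/12*γ12 - 127/20*γ13 + 469/60*γ23
Answer: 7836/1153*γ1 + 1733/3459*γ2 - 4211/1153*γ3


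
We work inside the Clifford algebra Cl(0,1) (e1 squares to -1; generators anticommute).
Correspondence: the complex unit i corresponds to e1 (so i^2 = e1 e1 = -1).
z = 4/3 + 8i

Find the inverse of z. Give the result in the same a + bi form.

In blades: z = 4/3 + 8*e1.
With qbar = 4/3 - 8*e1 (scalar fixed, mapped units negated), z qbar = 592/9 (the sum of squared coefficients), so z^-1 = qbar / (592/9) = 3/148 - 9/74*e1; translating back:
Answer: 3/148 - 9/74*i


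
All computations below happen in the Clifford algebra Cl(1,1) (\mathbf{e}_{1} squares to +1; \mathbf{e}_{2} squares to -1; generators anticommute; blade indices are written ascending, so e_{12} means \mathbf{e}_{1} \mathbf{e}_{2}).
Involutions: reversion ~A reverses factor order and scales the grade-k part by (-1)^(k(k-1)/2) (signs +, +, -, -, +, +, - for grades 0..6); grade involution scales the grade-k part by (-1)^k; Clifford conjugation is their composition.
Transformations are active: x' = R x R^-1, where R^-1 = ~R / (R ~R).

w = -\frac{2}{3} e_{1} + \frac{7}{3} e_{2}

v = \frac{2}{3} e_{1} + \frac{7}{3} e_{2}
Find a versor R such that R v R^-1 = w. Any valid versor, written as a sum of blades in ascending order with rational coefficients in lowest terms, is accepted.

Equal squares first: v^2 = w^2 = -5. Then v + w = \frac{14}{3} e_{2} is a versor taking v to w, provided it is invertible.
Answer: \frac{14}{3} e_{2}


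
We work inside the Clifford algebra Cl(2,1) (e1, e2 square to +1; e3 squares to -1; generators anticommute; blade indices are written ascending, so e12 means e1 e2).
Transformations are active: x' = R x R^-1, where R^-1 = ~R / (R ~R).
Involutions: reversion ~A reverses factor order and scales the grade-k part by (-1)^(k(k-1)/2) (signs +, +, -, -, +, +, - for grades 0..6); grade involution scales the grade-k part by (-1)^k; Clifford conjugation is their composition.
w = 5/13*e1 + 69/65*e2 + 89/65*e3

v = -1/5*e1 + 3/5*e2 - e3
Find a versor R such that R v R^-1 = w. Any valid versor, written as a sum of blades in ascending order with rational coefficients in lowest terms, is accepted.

The midline construction: v and w both square to -3/5, so reflecting in their sum 12/65*e1 + 108/65*e2 + 24/65*e3 exchanges them.
Answer: 12/65*e1 + 108/65*e2 + 24/65*e3


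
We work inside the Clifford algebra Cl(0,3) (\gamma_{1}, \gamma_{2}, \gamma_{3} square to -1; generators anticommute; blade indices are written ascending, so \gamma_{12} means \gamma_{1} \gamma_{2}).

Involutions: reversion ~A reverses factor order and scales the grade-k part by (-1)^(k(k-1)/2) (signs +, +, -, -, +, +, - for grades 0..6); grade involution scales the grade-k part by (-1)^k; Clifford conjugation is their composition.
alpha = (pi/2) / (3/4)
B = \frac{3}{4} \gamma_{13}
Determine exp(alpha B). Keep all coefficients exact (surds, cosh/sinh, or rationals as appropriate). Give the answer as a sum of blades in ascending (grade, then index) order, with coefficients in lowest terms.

B^2 = (\frac{3}{4})^2*(\gamma_{13})^2 = \frac{9}{16}*(-1) = -\frac{9}{16} (a basis 2-blade squares to minus the product of its generators' squares).
B^2 = -\frac{9}{16} — the negative square puts this in the circular regime; l = \frac{3}{4}, alpha*l = \frac{\pi}{2}, so exp(alpha B) = cos(\frac{\pi}{2}) + (sin(\frac{\pi}{2})/(\frac{3}{4}))*B = 0 + (\frac{4}{3})*B.
Answer: \gamma_{13}


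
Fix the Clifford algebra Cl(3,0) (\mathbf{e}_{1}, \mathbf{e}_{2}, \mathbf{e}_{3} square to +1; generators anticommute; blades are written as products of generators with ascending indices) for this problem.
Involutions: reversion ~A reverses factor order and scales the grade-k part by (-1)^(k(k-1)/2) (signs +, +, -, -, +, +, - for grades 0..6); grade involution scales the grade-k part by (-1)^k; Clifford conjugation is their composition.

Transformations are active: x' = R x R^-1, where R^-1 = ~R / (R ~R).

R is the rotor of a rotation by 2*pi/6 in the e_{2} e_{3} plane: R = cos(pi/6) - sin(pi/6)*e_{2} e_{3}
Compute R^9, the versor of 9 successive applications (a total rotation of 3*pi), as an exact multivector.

Rotor phase runs at HALF the rotation angle; powers of one rotor simply add phase, so after 9 steps in e_{2} e_{3} the phase is 9*pi/6 = \frac{3 \pi}{2} and R^9 = cos(\frac{3 \pi}{2}) - sin(\frac{3 \pi}{2})*e_{2} e_{3}.
cos(\frac{3 \pi}{2}) = 0 and sin(\frac{3 \pi}{2}) = -1, so R^9 = e_{2} e_{3}. The net rotation is 1*pi (after discarding 1 full turn, each of which contributes a factor -1 to the rotor); the rotor keeps the half-angle phase exactly.
Answer: e_{2} e_{3}


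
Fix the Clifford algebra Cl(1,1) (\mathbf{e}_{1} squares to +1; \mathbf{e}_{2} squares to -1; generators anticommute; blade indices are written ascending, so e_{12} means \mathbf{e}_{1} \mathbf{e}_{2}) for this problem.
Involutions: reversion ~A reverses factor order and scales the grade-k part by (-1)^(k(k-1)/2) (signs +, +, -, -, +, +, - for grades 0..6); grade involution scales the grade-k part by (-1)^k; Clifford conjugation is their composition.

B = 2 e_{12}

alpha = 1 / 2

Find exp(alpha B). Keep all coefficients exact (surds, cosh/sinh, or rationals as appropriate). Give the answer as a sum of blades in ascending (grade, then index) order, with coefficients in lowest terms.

B^2 = (2)^2*(e_{12})^2 = 4*(+1) = 4 (a basis 2-blade squares to minus the product of its generators' squares).
B^2 = 4 — since the square is positive, the closed form is hyperbolic: l = 2, alpha*l = 1, so exp(alpha B) = cosh(1) + (sinh(1)/2)*B = \cosh{\left(1 \right)} + (\frac{\sinh{\left(1 \right)}}{2})*B.
Answer: \cosh{\left(1 \right)} + \sinh{\left(1 \right)} e_{12}


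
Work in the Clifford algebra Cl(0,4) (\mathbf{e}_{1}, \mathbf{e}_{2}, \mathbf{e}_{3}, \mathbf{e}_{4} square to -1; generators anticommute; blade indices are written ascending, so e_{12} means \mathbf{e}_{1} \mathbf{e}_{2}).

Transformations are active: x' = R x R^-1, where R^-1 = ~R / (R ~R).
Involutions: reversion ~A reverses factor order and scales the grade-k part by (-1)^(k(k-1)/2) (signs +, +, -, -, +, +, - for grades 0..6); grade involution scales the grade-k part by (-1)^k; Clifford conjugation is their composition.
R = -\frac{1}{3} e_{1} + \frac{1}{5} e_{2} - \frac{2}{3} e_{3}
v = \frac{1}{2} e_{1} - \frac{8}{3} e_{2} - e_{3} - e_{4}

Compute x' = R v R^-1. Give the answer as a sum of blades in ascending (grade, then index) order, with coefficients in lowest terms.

~R = -\frac{1}{3} e_{1} + \frac{1}{5} e_{2} - \frac{2}{3} e_{3}, and R ~R = -\frac{134}{225}, so R^-1 = ~R / (-\frac{134}{225}).
R v = \frac{1}{30} + \frac{71}{90} e_{12} + \frac{2}{3} e_{13} + \frac{1}{3} e_{14} - \frac{89}{45} e_{23} - \frac{1}{5} e_{24} + \frac{2}{3} e_{34}
Answer: -\frac{31}{67} e_{1} + \frac{1063}{402} e_{2} + \frac{72}{67} e_{3} + e_{4}


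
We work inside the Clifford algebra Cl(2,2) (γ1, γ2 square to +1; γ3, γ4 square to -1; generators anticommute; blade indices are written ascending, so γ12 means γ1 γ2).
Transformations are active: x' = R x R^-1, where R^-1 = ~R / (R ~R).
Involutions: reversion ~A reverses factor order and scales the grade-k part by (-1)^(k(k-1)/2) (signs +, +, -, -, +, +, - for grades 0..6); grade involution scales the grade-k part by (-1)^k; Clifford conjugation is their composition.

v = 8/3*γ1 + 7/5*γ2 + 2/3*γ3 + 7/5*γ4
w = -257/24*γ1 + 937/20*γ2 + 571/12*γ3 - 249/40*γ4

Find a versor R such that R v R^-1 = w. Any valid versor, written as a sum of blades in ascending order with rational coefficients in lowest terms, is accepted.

R = v + w = -193/24*γ1 + 193/4*γ2 + 193/4*γ3 - 193/40*γ4 works: the equal norms (20/3) guarantee its sandwich swaps v into w.
Answer: -193/24*γ1 + 193/4*γ2 + 193/4*γ3 - 193/40*γ4


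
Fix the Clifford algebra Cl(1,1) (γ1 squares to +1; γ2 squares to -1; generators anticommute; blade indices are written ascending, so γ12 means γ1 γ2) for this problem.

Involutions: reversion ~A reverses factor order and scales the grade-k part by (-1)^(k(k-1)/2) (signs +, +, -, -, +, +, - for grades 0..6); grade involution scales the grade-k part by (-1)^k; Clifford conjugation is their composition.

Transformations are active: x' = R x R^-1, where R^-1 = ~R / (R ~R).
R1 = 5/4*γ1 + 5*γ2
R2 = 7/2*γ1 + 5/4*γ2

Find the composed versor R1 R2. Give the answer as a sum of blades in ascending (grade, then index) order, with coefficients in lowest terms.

Distribute over the terms of R1 (each basis-blade product reordered to ascending indices, repeated generators contracted through their squares):
(5/4*γ1) R2 = 35/8 + 25/16*γ12
(5*γ2) R2 = -25/4 - 35/2*γ12
Summing the partial products and collecting blades:
Answer: -15/8 - 255/16*γ12


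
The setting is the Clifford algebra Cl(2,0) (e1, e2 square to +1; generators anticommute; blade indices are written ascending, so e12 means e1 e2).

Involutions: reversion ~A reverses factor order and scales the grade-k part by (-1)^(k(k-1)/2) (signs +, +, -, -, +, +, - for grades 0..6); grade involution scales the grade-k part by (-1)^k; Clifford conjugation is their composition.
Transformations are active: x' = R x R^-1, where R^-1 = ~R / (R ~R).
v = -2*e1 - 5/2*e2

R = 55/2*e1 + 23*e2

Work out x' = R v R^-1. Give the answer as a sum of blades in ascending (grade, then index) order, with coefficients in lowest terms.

~R = 55/2*e1 + 23*e2, and R ~R = 5141/4, so R^-1 = ~R / (5141/4).
R v = -225/2 - 91/4*e12
Answer: -14468/5141*e1 - 15695/10282*e2


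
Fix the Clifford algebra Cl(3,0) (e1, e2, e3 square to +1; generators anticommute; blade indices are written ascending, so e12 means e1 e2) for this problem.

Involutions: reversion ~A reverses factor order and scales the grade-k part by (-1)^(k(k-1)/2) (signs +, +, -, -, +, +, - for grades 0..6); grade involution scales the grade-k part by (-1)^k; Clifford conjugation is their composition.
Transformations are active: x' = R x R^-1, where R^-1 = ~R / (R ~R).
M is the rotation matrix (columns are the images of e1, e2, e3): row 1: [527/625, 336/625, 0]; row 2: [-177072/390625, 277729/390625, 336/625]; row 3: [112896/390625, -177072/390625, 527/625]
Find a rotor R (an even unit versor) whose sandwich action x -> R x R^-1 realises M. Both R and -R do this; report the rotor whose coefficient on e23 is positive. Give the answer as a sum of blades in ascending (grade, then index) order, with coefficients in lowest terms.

Method: write R = a + b12*e12 + b13*e13 + b23*e23 with a^2 + b12^2 + b13^2 + b23^2 = 1 (so R^-1 = ~R). Expanding the columns R e_j ~R gives tr M = 4a^2 - 1 and, from the antisymmetric part, M21 - M12 = -4a*b12, M13 - M31 = 4a*b13, M32 - M23 = -4a*b23.
Here tr M = 936479/390625, so a^2 = (1 + tr M)/4 = 331776/390625 and a = ±576/625. Taking a = 576/625: M21 - M12 = -387072/390625, M13 - M31 = -112896/390625, M32 - M23 = -387072/390625, giving b12 = 168/625, b13 = -49/625, b23 = 168/625, i.e. R = 576/625 + 168/625*e12 - 49/625*e13 + 168/625*e23.
Its e23 coefficient is already positive.
Answer: 576/625 + 168/625*e12 - 49/625*e13 + 168/625*e23. Recall the cover is two-to-one: with M of trace 936479/390625, both preimages act alike, and the stated e23 sign chooses the sheet.


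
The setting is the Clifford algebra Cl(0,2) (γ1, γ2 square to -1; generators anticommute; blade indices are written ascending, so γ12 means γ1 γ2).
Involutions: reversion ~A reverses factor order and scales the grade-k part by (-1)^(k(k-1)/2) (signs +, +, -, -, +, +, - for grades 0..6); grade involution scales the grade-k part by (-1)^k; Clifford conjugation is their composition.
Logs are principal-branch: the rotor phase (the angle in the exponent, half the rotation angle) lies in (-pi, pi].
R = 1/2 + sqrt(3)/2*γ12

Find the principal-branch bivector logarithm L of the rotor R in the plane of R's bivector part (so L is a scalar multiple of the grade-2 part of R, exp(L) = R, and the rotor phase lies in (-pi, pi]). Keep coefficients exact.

The scalar part of R is 1/2, and that scalar determines the rotor phase on the principal branch; recovering the unit plane as bivector-part over sine of the phase gives L = phase * plane.
Concretely: cos(phase) = 1/2 gives phase = ±pi/3, and since phase/sin(phase) is even the sign is immaterial: L = (phase/sin(phase)) * <R>_2 = (2*sqrt(3)*pi/9) * <R>_2.
Answer: pi/3*γ12


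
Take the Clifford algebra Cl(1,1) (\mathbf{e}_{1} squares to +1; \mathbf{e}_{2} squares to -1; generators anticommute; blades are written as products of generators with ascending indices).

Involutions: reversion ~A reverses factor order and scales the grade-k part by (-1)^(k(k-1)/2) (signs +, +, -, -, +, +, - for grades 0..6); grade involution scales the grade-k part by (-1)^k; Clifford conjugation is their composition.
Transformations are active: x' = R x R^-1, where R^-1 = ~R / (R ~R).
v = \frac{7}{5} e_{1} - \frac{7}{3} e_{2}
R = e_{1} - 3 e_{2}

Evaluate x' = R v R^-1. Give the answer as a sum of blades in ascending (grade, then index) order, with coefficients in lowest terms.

~R = e_{1} - 3 e_{2}, and R ~R = -8, so R^-1 = ~R / (-8).
R v = -\frac{28}{5} + \frac{28}{15} e_{1} e_{2}
Answer: -\frac{28}{15} e_{2}


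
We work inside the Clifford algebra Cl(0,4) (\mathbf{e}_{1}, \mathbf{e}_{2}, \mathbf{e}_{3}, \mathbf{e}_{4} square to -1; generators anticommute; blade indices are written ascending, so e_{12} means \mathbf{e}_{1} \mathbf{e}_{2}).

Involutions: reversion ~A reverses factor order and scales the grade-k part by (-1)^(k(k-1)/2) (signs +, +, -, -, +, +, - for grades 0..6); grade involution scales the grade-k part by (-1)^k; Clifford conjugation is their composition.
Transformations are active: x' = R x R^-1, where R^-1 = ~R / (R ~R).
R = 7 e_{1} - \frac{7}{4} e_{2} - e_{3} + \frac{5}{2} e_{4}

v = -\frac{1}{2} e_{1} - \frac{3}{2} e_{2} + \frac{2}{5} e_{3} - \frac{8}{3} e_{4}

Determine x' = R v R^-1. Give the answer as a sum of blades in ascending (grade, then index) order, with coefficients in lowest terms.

~R = 7 e_{1} - \frac{7}{4} e_{2} - e_{3} + \frac{5}{2} e_{4}, and R ~R = -\frac{949}{16}, so R^-1 = ~R / (-\frac{949}{16}).
R v = \frac{953}{120} - \frac{91}{8} e_{12} + \frac{23}{10} e_{13} - \frac{209}{12} e_{14} - \frac{11}{5} e_{23} + \frac{101}{12} e_{24} + \frac{5}{3} e_{34}
Answer: -\frac{39133}{28470} e_{1} + \frac{56047}{28470} e_{2} - \frac{1882}{14235} e_{3} + \frac{5686}{2847} e_{4}


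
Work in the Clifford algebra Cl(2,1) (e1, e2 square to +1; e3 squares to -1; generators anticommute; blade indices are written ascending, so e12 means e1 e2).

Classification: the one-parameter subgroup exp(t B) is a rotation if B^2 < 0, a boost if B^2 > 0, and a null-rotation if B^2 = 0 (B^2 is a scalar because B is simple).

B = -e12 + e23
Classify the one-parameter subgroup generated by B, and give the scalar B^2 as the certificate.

B^2 term by term: the squares give (-1)^2*(e12)^2 + (1)^2*(e23)^2 = 1*(-1) + 1*(+1) = 0 (each basis 2-blade squares to minus the product of its generators' squares); cross terms between blades sharing an index anticommute and cancel. So B^2 = 0.
Answer: null-rotation, certificate B^2 = 0. No conjugation can change B^2 = 0; the sign gives the class.


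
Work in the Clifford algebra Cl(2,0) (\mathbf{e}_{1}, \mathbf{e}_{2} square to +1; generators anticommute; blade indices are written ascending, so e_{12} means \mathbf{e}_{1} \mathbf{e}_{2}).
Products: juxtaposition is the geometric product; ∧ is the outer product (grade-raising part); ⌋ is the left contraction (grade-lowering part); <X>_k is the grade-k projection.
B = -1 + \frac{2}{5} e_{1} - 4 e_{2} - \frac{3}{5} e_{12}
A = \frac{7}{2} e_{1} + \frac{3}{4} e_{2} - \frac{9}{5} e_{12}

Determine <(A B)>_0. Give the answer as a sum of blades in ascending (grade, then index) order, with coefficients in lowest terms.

step 1: -\frac{67}{25} + \frac{83}{20} e_{1} - \frac{213}{100} e_{2} - \frac{25}{2} e_{12}
step 2: -\frac{67}{25}
Answer: -\frac{67}{25}


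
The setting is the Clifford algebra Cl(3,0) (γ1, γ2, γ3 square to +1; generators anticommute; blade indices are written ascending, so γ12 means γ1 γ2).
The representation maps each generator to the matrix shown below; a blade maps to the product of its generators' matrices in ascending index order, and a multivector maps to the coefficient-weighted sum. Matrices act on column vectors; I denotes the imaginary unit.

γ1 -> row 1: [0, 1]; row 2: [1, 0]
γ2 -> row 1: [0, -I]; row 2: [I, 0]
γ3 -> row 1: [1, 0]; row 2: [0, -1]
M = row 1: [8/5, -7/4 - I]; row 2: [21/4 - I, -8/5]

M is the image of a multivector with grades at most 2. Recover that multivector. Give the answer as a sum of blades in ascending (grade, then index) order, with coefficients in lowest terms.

Method: 1, rho(γ1), rho(γ2), rho(γ3) form a trace-orthogonal basis of the 2x2 complex matrices (tr(X Y) = 2 if X = Y, else 0), so M = m0*1 + m1*rho(γ1) + m2*rho(γ2) + m3*rho(γ3) with m0 = tr(M)/2 = 0, m1 = tr(M rho(γ1))/2 = 7/4 - I, m2 = tr(M rho(γ2))/2 = -7*I/2, m3 = tr(M rho(γ3))/2 = 8/5.
Multiplying table entries, the bivector images are rho(γ12) = I*rho(γ3), rho(γ13) = -I*rho(γ2), rho(γ23) = I*rho(γ1); with real blade coefficients the real parts of m0..m3 are the coefficients of 1, γ1, γ2, γ3 and the imaginary parts give the bivectors (γ23: Im m1, γ13: -Im m2, γ12: Im m3).
Answer: 7/4*γ1 + 8/5*γ3 + 7/2*γ13 - γ23


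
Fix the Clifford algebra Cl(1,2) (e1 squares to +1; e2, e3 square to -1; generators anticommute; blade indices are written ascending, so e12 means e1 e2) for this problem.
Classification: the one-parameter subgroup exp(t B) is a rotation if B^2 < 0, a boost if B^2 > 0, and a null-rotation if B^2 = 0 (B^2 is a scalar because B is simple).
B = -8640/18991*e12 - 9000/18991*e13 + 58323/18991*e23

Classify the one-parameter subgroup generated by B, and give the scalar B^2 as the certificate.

B^2 term by term: the squares give (-8640/18991)^2*(e12)^2 + (-9000/18991)^2*(e13)^2 + (58323/18991)^2*(e23)^2 = 74649600/360658081*(+1) + 81000000/360658081*(+1) + 3401572329/360658081*(-1) = -9 (each basis 2-blade squares to minus the product of its generators' squares); cross terms between blades sharing an index anticommute and cancel. So B^2 = -9.
Answer: rotation, certificate B^2 = -9. Key observation: B^2 = -9 is a conjugation invariant, so its sign decides the class regardless of the surface form of B.


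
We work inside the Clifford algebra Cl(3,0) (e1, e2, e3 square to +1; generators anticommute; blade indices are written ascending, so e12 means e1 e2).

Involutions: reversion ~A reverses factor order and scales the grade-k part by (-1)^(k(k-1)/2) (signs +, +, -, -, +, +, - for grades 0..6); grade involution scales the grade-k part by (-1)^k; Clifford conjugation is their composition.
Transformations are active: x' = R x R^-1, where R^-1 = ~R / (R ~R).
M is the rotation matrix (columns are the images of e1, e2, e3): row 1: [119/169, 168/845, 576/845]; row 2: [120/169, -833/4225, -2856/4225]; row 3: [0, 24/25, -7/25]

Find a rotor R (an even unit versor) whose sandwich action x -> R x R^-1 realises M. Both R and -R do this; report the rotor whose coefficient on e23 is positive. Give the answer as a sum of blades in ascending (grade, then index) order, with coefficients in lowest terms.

Method: write R = a + b12*e12 + b13*e13 + b23*e23 with a^2 + b12^2 + b13^2 + b23^2 = 1 (so R^-1 = ~R). Expanding the columns R e_j ~R gives tr M = 4a^2 - 1 and, from the antisymmetric part, M21 - M12 = -4a*b12, M13 - M31 = 4a*b13, M32 - M23 = -4a*b23.
Here tr M = 959/4225, so a^2 = (1 + tr M)/4 = 1296/4225 and a = ±36/65. Taking a = 36/65: M21 - M12 = 432/845, M13 - M31 = 576/845, M32 - M23 = 6912/4225, giving b12 = -3/13, b13 = 4/13, b23 = -48/65, i.e. R = 36/65 - 3/13*e12 + 4/13*e13 - 48/65*e23.
Its e23 coefficient is negative, so report the other preimage -R.
Answer: -36/65 + 3/13*e12 - 4/13*e13 + 48/65*e23. Uniqueness: Spin(3) -> SO(3) maps R and -R to the same rotation of trace 959/4225; fixing the sign of the e23 coefficient removes the ambiguity.


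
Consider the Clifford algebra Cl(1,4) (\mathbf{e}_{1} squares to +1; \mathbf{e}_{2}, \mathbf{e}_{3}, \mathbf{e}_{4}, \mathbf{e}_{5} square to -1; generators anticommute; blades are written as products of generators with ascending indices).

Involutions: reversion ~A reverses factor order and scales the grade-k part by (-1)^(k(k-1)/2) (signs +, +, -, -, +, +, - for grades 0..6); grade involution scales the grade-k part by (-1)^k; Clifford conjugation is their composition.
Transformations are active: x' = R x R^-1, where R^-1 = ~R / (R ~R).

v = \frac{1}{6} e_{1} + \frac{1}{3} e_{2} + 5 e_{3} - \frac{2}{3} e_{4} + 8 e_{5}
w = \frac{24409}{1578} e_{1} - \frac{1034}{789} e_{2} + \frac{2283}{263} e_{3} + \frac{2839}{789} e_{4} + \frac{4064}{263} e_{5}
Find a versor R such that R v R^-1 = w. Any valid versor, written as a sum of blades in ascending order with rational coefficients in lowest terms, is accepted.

The midline construction: v and w both square to -\frac{3223}{36}, so reflecting in their sum \frac{4112}{263} e_{1} - \frac{257}{263} e_{2} + \frac{3598}{263} e_{3} + \frac{771}{263} e_{4} + \frac{6168}{263} e_{5} exchanges them.
Answer: \frac{4112}{263} e_{1} - \frac{257}{263} e_{2} + \frac{3598}{263} e_{3} + \frac{771}{263} e_{4} + \frac{6168}{263} e_{5}


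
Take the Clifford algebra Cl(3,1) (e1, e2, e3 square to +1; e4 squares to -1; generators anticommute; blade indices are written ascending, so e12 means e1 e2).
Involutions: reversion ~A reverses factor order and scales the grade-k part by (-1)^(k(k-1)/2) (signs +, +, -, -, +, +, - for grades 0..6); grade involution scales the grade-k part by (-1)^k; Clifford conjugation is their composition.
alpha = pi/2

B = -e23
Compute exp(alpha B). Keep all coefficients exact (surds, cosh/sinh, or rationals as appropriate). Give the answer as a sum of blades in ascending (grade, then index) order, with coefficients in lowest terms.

B^2 = (-1)^2*(e23)^2 = 1*(-1) = -1 (a basis 2-blade squares to minus the product of its generators' squares).
B^2 = -1 — circular case — the even/odd split gives cos and sin: l = 1, alpha*l = pi/2, so exp(alpha B) = cos(pi/2) + (sin(pi/2)/1)*B = 0 + (1)*B.
Answer: -e23


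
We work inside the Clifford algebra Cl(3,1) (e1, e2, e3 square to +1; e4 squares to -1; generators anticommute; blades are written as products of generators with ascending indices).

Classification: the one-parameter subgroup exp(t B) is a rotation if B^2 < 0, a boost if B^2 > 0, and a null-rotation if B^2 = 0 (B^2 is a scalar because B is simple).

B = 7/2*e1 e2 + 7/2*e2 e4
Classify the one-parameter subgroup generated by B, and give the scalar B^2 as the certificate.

B^2 term by term: the squares give (7/2)^2*(e1 e2)^2 + (7/2)^2*(e2 e4)^2 = 49/4*(-1) + 49/4*(+1) = 0 (each basis 2-blade squares to minus the product of its generators' squares); cross terms between blades sharing an index anticommute and cancel. So B^2 = 0.
Answer: null-rotation, certificate B^2 = 0. One invariant decides it: the square 0 survives every conjugation, and its sign is exactly the classification.


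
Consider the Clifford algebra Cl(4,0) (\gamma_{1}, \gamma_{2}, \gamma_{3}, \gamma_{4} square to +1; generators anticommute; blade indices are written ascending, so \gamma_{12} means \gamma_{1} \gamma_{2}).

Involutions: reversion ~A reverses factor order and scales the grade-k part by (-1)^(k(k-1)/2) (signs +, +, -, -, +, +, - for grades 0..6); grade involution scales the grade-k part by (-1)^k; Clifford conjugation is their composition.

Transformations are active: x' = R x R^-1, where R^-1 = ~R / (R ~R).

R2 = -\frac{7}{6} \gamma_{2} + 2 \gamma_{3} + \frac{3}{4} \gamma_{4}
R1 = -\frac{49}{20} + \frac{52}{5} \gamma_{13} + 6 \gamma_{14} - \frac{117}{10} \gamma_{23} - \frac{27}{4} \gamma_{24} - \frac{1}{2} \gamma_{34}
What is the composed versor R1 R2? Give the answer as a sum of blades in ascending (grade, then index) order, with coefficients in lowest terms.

Distribute over the terms of R2 (each basis-blade product reordered to ascending indices, repeated generators contracted through their squares):
R1 (-\frac{7}{6} \gamma_{2}) = \frac{343}{120} \gamma_{2} - \frac{273}{20} \gamma_{3} - \frac{63}{8} \gamma_{4} + \frac{182}{15} \gamma_{123} + 7 \gamma_{124} + \frac{7}{12} \gamma_{234}
R1 (2 \gamma_{3}) = \frac{104}{5} \gamma_{1} - \frac{117}{5} \gamma_{2} - \frac{49}{10} \gamma_{3} + \gamma_{4} - 12 \gamma_{134} + \frac{27}{2} \gamma_{234}
R1 (\frac{3}{4} \gamma_{4}) = \frac{9}{2} \gamma_{1} - \frac{81}{16} \gamma_{2} - \frac{3}{8} \gamma_{3} - \frac{147}{80} \gamma_{4} + \frac{39}{5} \gamma_{134} - \frac{351}{40} \gamma_{234}
Summing the partial products and collecting blades:
Answer: \frac{253}{10} \gamma_{1} - \frac{1229}{48} \gamma_{2} - \frac{757}{40} \gamma_{3} - \frac{697}{80} \gamma_{4} + \frac{182}{15} \gamma_{123} + 7 \gamma_{124} - \frac{21}{5} \gamma_{134} + \frac{637}{120} \gamma_{234}


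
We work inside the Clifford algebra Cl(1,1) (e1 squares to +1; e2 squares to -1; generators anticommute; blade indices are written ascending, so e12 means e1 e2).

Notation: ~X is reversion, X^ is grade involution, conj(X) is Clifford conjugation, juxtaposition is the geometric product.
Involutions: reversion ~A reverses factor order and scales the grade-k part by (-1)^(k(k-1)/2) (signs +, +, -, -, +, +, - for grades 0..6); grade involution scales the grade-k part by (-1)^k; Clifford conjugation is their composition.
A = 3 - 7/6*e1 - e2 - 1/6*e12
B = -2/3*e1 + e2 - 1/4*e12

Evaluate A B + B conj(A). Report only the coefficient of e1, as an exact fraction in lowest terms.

first term: 131/72 - 19/12*e1 + 229/72*e2 - 31/12*e12
second term: -131/72 - 19/12*e1 + 229/72*e2 - 31/12*e12
Answer: -19/6
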